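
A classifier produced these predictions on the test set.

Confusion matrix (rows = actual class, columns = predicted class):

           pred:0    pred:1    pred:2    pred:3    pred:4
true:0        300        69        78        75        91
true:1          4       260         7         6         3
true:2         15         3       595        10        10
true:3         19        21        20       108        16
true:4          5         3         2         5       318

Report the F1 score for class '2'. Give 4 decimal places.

0.8914

Treat '2' as positive and all other classes as negative.
F1 score = 2·TP/(2·TP+FP+FN).
2: TP=595, FP=78+7+20+2=107, FN=15+3+10+10=38 → 1190/1335 = 0.89139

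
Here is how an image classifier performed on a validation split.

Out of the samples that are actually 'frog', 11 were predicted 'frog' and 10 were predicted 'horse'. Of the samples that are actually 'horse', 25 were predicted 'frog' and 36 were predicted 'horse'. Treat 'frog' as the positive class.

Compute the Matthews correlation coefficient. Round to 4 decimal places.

0.1002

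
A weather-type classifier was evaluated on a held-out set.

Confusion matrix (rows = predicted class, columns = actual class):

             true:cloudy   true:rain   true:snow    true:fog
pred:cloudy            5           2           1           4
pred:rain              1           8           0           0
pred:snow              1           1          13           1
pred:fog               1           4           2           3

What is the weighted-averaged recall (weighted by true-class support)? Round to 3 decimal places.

0.617

Per-class recall (TP/(TP+FN)):
  cloudy: TP=5, FN=1+1+1=3 → 5/8 = 0.6250
  rain: TP=8, FN=2+1+4=7 → 8/15 = 0.5333
  snow: TP=13, FN=1+0+2=3 → 13/16 = 0.8125
  fog: TP=3, FN=4+0+1=5 → 3/8 = 0.3750
Weighted-recall = Σ (supportᵢ/N)·recallᵢ with N=47: (8/47)·0.6250 + (15/47)·0.5333 + (16/47)·0.8125 + (8/47)·0.3750 = 0.617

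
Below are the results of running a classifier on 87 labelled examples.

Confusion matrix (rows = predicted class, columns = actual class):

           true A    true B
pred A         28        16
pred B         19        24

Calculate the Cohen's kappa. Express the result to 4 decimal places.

0.1947

Observed agreement pₒ = trace/N = 52/87 = 0.59770
Expected agreement pₑ = Σ (rowᵢ·colᵢ)/N² = (47·44 + 40·43)/87² = 0.50046
κ = (pₒ − pₑ)/(1 − pₑ) = (0.59770 − 0.50046)/(1 − 0.50046) = 0.1947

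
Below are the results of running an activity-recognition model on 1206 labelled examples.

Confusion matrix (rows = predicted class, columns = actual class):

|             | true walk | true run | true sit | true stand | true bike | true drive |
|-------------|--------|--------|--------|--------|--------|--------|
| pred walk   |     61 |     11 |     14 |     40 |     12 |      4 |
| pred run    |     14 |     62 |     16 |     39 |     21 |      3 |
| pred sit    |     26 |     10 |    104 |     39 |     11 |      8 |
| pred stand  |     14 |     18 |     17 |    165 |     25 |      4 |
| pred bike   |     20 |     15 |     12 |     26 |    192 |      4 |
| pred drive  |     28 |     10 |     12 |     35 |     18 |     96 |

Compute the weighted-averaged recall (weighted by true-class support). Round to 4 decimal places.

0.5638

Per-class recall (TP/(TP+FN)):
  walk: TP=61, FN=14+26+14+20+28=102 → 61/163 = 0.37423
  run: TP=62, FN=11+10+18+15+10=64 → 62/126 = 0.49206
  sit: TP=104, FN=14+16+17+12+12=71 → 104/175 = 0.59429
  stand: TP=165, FN=40+39+39+26+35=179 → 165/344 = 0.47965
  bike: TP=192, FN=12+21+11+25+18=87 → 192/279 = 0.68817
  drive: TP=96, FN=4+3+8+4+4=23 → 96/119 = 0.80672
Weighted-recall = Σ (supportᵢ/N)·recallᵢ with N=1206: (163/1206)·0.37423 + (126/1206)·0.49206 + (175/1206)·0.59429 + (344/1206)·0.47965 + (279/1206)·0.68817 + (119/1206)·0.80672 = 0.5638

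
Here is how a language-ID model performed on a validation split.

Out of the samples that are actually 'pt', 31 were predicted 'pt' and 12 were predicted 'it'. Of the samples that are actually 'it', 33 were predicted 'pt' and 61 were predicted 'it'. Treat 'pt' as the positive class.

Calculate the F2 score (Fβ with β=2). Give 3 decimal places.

0.657

Fβ = (1+β²)·TP / ((1+β²)·TP + β²·FN + FP), with β²=4
= 5·31 / (5·31 + 4·12 + 33) = 0.657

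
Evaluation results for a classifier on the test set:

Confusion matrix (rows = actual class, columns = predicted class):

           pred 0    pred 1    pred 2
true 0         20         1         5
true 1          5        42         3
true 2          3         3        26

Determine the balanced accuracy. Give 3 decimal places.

0.807

Balanced accuracy = mean of per-class recall.
  0: recall = 20/26 = 0.7692
  1: recall = 42/50 = 0.8400
  2: recall = 26/32 = 0.8125
Mean = (0.7692 + 0.8400 + 0.8125) / 3 = 0.807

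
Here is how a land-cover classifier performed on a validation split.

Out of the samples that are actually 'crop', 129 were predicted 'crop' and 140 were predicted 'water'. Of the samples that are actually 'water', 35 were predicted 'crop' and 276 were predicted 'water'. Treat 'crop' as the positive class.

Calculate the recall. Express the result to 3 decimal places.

0.480

Recall = TP/(TP+FN) = 129/(129+140) = 129/269 = 0.480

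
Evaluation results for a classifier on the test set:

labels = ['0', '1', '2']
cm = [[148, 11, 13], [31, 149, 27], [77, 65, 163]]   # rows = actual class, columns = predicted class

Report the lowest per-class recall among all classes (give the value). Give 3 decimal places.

Per-class recall (TP/(TP+FN)):
  0: TP=148, FN=11+13=24 → 148/172 = 0.8605
  1: TP=149, FN=31+27=58 → 149/207 = 0.7198
  2: TP=163, FN=77+65=142 → 163/305 = 0.5344
Lowest is class '2' with recall = 0.534.

0.534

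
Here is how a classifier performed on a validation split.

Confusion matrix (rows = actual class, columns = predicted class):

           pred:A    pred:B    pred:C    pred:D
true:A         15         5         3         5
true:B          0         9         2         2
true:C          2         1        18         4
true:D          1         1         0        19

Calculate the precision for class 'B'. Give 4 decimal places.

0.5625

precision = TP/(TP+FP).
B: TP=9, FP=5+1+1=7 → 9/16 = 0.56250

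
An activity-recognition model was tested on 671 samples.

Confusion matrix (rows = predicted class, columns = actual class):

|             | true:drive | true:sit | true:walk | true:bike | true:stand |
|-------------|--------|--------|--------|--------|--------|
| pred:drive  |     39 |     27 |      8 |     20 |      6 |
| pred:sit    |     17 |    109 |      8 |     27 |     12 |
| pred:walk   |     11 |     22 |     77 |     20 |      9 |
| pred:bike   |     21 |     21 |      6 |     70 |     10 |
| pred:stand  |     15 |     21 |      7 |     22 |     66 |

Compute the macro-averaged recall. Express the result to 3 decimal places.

Per-class recall (TP/(TP+FN)):
  drive: TP=39, FN=17+11+21+15=64 → 39/103 = 0.3786
  sit: TP=109, FN=27+22+21+21=91 → 109/200 = 0.5450
  walk: TP=77, FN=8+8+6+7=29 → 77/106 = 0.7264
  bike: TP=70, FN=20+27+20+22=89 → 70/159 = 0.4403
  stand: TP=66, FN=6+12+9+10=37 → 66/103 = 0.6408
Macro-recall = mean = (0.3786 + 0.5450 + 0.7264 + 0.4403 + 0.6408) / 5 = 0.546

0.546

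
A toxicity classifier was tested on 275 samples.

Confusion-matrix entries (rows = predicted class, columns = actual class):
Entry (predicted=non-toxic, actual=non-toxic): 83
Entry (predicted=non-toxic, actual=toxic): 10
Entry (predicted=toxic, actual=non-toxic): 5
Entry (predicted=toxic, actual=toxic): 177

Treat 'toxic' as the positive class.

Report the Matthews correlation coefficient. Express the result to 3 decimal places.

MCC = (TP·TN − FP·FN) / √((TP+FP)(TP+FN)(TN+FP)(TN+FN))
Numerator = 177·83 − 5·10 = 14641
Denominator = √(182·187·88·93) = √278534256 = 16689.3456
MCC = 14641 / 16689.3456 = 0.877

0.877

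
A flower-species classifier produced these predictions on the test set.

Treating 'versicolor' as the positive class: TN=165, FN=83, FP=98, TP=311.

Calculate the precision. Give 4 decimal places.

0.7604

Precision = TP/(TP+FP) = 311/(311+98) = 311/409 = 0.7604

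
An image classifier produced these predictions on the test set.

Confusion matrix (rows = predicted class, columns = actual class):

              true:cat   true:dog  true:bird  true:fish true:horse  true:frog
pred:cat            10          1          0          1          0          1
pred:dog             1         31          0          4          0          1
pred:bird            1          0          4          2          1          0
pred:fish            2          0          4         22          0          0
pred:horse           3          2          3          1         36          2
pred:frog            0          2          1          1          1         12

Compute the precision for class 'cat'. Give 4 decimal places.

0.7692

Take TP from the diagonal, FP from the rest of the 'cat' prediction marginal, FN from the rest of the 'cat' actual marginal.
precision = TP/(TP+FP).
cat: TP=10, FP=1+0+1+0+1=3 → 10/13 = 0.76923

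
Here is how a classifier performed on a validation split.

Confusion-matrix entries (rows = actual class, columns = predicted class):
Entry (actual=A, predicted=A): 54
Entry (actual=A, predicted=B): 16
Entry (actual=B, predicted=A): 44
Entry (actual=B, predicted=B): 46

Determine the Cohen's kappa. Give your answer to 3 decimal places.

0.271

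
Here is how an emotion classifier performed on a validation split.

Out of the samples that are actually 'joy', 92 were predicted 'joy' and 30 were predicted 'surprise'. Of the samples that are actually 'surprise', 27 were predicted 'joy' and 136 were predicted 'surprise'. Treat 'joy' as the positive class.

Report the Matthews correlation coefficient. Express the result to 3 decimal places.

MCC = (TP·TN − FP·FN) / √((TP+FP)(TP+FN)(TN+FP)(TN+FN))
Numerator = 92·136 − 27·30 = 11702
Denominator = √(119·122·163·166) = √392828044 = 19819.8901
MCC = 11702 / 19819.8901 = 0.590

0.590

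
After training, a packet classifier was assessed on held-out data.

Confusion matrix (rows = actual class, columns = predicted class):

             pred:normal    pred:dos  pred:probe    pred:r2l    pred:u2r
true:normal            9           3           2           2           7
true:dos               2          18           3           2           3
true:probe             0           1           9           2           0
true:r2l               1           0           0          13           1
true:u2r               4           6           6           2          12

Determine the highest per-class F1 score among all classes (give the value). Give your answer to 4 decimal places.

Per-class F1 score (2·TP/(2·TP+FP+FN)):
  normal: TP=9, FP=2+0+1+4=7, FN=3+2+2+7=14 → 18/39 = 0.46154
  dos: TP=18, FP=3+1+0+6=10, FN=2+3+2+3=10 → 36/56 = 0.64286
  probe: TP=9, FP=2+3+0+6=11, FN=0+1+2+0=3 → 18/32 = 0.56250
  r2l: TP=13, FP=2+2+2+2=8, FN=1+0+0+1=2 → 26/36 = 0.72222
  u2r: TP=12, FP=7+3+0+1=11, FN=4+6+6+2=18 → 24/53 = 0.45283
Highest is class 'r2l' with F1 score = 0.7222.

0.7222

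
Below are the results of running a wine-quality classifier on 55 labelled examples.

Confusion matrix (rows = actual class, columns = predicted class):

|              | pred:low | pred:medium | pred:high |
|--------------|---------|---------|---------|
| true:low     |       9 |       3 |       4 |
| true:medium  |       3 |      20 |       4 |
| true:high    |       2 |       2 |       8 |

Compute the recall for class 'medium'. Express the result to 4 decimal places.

Treat 'medium' as positive and all other classes as negative.
recall = TP/(TP+FN).
medium: TP=20, FN=3+4=7 → 20/27 = 0.74074

0.7407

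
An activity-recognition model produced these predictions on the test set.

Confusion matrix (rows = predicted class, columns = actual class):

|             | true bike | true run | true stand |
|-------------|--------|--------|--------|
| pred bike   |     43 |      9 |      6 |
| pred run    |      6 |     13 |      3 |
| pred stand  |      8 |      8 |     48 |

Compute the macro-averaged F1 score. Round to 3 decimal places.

0.680

Per-class F1 score (2·TP/(2·TP+FP+FN)):
  bike: TP=43, FP=9+6=15, FN=6+8=14 → 86/115 = 0.7478
  run: TP=13, FP=6+3=9, FN=9+8=17 → 26/52 = 0.5000
  stand: TP=48, FP=8+8=16, FN=6+3=9 → 96/121 = 0.7934
Macro-F1 score = mean = (0.7478 + 0.5000 + 0.7934) / 3 = 0.680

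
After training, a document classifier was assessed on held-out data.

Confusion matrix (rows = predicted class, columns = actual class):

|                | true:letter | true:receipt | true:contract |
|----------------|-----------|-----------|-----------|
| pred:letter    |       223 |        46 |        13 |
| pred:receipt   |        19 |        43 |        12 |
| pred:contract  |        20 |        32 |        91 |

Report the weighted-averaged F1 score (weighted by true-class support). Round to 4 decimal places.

Per-class F1 score (2·TP/(2·TP+FP+FN)):
  letter: TP=223, FP=46+13=59, FN=19+20=39 → 446/544 = 0.81985
  receipt: TP=43, FP=19+12=31, FN=46+32=78 → 86/195 = 0.44103
  contract: TP=91, FP=20+32=52, FN=13+12=25 → 182/259 = 0.70270
Weighted-F1 score = Σ (supportᵢ/N)·F1 scoreᵢ with N=499: (262/499)·0.81985 + (121/499)·0.44103 + (116/499)·0.70270 = 0.7008

0.7008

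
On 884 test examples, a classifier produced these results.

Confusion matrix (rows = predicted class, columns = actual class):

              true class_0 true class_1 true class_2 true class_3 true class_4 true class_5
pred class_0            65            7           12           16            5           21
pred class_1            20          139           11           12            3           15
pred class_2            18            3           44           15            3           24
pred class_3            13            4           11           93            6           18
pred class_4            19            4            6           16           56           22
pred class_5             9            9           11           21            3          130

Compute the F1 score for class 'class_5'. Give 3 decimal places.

0.630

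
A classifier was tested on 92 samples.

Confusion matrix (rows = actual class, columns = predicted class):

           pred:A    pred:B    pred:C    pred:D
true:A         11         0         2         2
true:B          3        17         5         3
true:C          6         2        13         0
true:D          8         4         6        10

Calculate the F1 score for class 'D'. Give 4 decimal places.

F1 score = 2·TP/(2·TP+FP+FN).
D: TP=10, FP=2+3+0=5, FN=8+4+6=18 → 20/43 = 0.46512

0.4651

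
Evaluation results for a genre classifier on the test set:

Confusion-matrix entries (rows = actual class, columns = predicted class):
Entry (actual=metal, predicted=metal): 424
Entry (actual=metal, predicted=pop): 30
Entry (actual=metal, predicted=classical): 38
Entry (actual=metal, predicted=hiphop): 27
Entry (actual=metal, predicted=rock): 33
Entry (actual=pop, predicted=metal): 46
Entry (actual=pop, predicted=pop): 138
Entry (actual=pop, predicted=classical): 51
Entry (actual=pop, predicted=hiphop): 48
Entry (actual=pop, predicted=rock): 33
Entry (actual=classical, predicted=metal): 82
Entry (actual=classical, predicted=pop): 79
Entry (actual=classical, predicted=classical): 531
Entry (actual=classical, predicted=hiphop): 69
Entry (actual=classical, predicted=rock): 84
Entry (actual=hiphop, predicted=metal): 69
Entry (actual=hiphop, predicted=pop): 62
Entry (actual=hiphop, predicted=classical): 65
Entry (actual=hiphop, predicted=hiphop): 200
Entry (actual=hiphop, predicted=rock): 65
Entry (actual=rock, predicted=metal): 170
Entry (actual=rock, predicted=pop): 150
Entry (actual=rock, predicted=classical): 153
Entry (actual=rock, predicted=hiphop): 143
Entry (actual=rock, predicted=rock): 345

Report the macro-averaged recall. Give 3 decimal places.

Per-class recall (TP/(TP+FN)):
  metal: TP=424, FN=30+38+27+33=128 → 424/552 = 0.7681
  pop: TP=138, FN=46+51+48+33=178 → 138/316 = 0.4367
  classical: TP=531, FN=82+79+69+84=314 → 531/845 = 0.6284
  hiphop: TP=200, FN=69+62+65+65=261 → 200/461 = 0.4338
  rock: TP=345, FN=170+150+153+143=616 → 345/961 = 0.3590
Macro-recall = mean = (0.7681 + 0.4367 + 0.6284 + 0.4338 + 0.3590) / 5 = 0.525

0.525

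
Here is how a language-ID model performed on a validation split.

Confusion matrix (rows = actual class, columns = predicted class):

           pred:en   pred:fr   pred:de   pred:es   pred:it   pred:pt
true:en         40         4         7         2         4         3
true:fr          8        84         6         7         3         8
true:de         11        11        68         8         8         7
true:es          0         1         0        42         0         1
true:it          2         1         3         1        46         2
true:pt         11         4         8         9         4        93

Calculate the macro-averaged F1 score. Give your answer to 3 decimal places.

0.718

Per-class F1 score (2·TP/(2·TP+FP+FN)):
  en: TP=40, FP=8+11+0+2+11=32, FN=4+7+2+4+3=20 → 80/132 = 0.6061
  fr: TP=84, FP=4+11+1+1+4=21, FN=8+6+7+3+8=32 → 168/221 = 0.7602
  de: TP=68, FP=7+6+0+3+8=24, FN=11+11+8+8+7=45 → 136/205 = 0.6634
  es: TP=42, FP=2+7+8+1+9=27, FN=0+1+0+0+1=2 → 84/113 = 0.7434
  it: TP=46, FP=4+3+8+0+4=19, FN=2+1+3+1+2=9 → 92/120 = 0.7667
  pt: TP=93, FP=3+8+7+1+2=21, FN=11+4+8+9+4=36 → 186/243 = 0.7654
Macro-F1 score = mean = (0.6061 + 0.7602 + 0.6634 + 0.7434 + 0.7667 + 0.7654) / 6 = 0.718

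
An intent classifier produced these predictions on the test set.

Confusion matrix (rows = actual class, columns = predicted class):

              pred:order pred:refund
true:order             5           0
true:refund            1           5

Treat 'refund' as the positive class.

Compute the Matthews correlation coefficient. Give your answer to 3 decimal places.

0.833

MCC = (TP·TN − FP·FN) / √((TP+FP)(TP+FN)(TN+FP)(TN+FN))
Numerator = 5·5 − 0·1 = 25
Denominator = √(5·6·5·6) = √900 = 30.0000
MCC = 25 / 30.0000 = 0.833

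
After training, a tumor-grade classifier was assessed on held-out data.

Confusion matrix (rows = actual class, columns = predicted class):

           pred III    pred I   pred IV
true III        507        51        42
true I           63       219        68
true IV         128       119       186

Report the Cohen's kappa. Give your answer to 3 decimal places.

0.470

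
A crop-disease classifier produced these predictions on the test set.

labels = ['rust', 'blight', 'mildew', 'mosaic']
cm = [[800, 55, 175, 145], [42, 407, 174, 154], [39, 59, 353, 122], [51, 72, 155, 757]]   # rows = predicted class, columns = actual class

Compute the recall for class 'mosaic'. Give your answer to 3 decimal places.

0.643

Treat 'mosaic' as positive and all other classes as negative.
recall = TP/(TP+FN).
mosaic: TP=757, FN=145+154+122=421 → 757/1178 = 0.6426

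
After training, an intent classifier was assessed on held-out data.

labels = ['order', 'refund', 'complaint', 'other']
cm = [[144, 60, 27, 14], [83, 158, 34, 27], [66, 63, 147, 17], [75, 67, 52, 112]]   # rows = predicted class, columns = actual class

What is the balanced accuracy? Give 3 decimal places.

0.517

Balanced accuracy = mean of per-class recall.
  order: recall = 144/368 = 0.3913
  refund: recall = 158/348 = 0.4540
  complaint: recall = 147/260 = 0.5654
  other: recall = 112/170 = 0.6588
Mean = (0.3913 + 0.4540 + 0.5654 + 0.6588) / 4 = 0.517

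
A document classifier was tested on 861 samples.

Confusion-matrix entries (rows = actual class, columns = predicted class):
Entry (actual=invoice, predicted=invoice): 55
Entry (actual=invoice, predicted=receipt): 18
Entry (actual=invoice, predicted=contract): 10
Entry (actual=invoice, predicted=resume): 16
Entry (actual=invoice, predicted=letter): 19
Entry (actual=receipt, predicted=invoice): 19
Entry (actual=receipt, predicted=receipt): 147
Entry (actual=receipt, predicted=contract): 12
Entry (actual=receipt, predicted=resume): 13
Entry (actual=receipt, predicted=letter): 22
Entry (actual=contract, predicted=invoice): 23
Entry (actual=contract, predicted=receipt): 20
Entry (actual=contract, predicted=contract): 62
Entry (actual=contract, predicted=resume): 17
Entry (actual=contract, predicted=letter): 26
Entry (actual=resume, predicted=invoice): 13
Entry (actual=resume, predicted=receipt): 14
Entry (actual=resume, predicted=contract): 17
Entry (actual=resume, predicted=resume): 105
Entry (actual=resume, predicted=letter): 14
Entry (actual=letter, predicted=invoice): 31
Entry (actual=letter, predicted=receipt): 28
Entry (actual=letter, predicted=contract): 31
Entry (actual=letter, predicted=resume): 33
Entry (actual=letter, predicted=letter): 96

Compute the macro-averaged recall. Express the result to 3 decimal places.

0.532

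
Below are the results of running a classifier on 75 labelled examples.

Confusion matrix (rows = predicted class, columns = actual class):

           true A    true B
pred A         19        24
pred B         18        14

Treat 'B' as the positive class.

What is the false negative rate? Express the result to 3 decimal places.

FNR = FN/(FN+TP) = 24/(24+14) = 0.632

0.632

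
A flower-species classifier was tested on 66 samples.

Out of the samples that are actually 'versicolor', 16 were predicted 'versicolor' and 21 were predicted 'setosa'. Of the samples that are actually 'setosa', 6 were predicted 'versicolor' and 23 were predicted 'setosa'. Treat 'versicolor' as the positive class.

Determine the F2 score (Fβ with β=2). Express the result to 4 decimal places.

0.4706

Fβ = (1+β²)·TP / ((1+β²)·TP + β²·FN + FP), with β²=4
= 5·16 / (5·16 + 4·21 + 6) = 0.4706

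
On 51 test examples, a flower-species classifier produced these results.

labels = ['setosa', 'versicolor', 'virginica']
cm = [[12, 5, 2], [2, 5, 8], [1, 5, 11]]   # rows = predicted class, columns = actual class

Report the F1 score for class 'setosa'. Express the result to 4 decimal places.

One-vs-rest for 'setosa': TP = diagonal; FP = other classes predicted 'setosa'; FN = 'setosa' predicted as other.
F1 score = 2·TP/(2·TP+FP+FN).
setosa: TP=12, FP=5+2=7, FN=2+1=3 → 24/34 = 0.70588

0.7059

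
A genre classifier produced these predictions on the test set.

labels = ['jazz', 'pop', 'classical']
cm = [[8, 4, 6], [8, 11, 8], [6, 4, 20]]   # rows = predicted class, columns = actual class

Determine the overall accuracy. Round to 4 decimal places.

Accuracy = trace / total = (8+11+20=39) / 75 = 39/75 = 0.5200

0.5200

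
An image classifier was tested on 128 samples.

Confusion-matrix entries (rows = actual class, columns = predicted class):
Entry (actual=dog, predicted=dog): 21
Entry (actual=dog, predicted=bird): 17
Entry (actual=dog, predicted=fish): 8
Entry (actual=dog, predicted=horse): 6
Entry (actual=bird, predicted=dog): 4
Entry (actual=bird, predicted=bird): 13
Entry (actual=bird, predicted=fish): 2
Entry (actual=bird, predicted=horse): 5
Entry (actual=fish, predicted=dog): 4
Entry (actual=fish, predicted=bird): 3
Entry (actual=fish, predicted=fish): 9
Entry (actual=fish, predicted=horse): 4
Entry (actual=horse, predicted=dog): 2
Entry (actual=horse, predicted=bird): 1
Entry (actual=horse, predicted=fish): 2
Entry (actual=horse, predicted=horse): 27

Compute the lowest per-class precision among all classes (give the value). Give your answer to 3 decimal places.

Per-class precision (TP/(TP+FP)):
  dog: TP=21, FP=4+4+2=10 → 21/31 = 0.6774
  bird: TP=13, FP=17+3+1=21 → 13/34 = 0.3824
  fish: TP=9, FP=8+2+2=12 → 9/21 = 0.4286
  horse: TP=27, FP=6+5+4=15 → 27/42 = 0.6429
Lowest is class 'bird' with precision = 0.382.

0.382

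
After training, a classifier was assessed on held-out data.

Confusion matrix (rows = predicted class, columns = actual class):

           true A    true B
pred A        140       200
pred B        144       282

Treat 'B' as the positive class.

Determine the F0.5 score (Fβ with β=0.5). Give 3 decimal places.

Fβ = (1+β²)·TP / ((1+β²)·TP + β²·FN + FP), with β²=1/4
= 1.25·282 / (1.25·282 + 0.25·200 + 144) = 0.645

0.645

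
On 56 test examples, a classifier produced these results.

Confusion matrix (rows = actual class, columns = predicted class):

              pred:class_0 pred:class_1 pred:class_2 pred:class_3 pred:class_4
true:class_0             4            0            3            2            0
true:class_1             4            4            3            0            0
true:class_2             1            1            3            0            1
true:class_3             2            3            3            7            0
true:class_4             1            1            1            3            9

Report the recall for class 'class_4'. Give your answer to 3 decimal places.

0.600

recall = TP/(TP+FN).
class_4: TP=9, FN=1+1+1+3=6 → 9/15 = 0.6000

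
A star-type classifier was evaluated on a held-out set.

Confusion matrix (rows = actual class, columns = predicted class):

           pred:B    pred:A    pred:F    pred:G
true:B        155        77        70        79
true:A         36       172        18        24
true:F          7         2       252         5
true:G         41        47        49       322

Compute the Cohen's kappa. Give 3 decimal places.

0.550

Observed agreement pₒ = trace/N = 901/1356 = 0.6645
Expected agreement pₑ = Σ (rowᵢ·colᵢ)/N² = (381·239 + 250·298 + 266·389 + 459·430)/1356² = 0.2537
κ = (pₒ − pₑ)/(1 − pₑ) = (0.6645 − 0.2537)/(1 − 0.2537) = 0.550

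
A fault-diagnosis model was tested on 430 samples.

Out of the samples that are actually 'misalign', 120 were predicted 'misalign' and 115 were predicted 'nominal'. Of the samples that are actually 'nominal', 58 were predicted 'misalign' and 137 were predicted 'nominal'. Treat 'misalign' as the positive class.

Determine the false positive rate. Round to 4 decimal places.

0.2974

FPR = FP/(FP+TN) = 58/(58+137) = 0.2974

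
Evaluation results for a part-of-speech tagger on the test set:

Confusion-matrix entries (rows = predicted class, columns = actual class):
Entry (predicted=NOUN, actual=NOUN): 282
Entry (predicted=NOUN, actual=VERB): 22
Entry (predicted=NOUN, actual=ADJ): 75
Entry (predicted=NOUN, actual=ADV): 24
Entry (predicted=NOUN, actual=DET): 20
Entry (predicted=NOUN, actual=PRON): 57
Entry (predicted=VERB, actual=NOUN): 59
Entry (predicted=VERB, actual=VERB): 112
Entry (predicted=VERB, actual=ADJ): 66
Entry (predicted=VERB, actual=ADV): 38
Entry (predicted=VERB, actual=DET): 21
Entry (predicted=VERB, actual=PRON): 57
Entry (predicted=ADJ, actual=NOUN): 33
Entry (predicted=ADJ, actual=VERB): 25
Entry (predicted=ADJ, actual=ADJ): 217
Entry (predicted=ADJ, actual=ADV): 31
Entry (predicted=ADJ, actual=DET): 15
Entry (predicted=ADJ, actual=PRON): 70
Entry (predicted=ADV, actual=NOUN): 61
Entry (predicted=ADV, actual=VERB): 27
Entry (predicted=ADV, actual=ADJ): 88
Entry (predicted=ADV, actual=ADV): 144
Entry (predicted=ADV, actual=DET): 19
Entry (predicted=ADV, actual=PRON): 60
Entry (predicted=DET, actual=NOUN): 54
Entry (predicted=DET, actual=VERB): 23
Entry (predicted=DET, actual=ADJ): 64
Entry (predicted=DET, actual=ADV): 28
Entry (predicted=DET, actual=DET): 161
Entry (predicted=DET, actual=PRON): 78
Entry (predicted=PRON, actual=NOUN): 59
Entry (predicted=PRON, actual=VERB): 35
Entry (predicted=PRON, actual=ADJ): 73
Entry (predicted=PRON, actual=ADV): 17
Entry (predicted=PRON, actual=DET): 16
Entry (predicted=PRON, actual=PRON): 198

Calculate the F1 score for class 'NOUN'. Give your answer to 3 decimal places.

0.549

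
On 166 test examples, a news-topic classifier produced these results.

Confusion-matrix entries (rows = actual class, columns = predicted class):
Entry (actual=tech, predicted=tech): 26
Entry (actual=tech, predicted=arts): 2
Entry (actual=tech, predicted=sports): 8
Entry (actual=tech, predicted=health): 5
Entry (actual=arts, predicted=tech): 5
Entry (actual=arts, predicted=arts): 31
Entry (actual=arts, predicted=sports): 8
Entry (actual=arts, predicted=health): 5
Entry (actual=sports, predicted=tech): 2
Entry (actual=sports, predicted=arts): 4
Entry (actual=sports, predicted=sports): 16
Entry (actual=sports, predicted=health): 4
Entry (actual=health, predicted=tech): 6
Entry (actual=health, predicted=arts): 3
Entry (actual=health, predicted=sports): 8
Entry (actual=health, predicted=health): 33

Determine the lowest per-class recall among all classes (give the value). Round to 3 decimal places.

0.615

Per-class recall (TP/(TP+FN)):
  tech: TP=26, FN=2+8+5=15 → 26/41 = 0.6341
  arts: TP=31, FN=5+8+5=18 → 31/49 = 0.6327
  sports: TP=16, FN=2+4+4=10 → 16/26 = 0.6154
  health: TP=33, FN=6+3+8=17 → 33/50 = 0.6600
Lowest is class 'sports' with recall = 0.615.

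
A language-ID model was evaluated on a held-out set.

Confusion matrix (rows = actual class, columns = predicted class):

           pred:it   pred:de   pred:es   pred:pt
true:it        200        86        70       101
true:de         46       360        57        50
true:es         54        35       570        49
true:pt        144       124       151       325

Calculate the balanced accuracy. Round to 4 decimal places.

Balanced accuracy = mean of per-class recall.
  it: recall = 200/457 = 0.43764
  de: recall = 360/513 = 0.70175
  es: recall = 570/708 = 0.80508
  pt: recall = 325/744 = 0.43683
Mean = (0.43764 + 0.70175 + 0.80508 + 0.43683) / 4 = 0.5953

0.5953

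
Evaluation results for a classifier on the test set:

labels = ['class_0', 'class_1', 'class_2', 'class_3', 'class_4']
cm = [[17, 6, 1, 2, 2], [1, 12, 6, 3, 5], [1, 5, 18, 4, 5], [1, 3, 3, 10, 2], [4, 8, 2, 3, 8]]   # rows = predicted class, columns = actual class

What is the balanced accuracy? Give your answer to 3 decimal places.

0.496

Balanced accuracy = mean of per-class recall.
  class_0: recall = 17/24 = 0.7083
  class_1: recall = 12/34 = 0.3529
  class_2: recall = 18/30 = 0.6000
  class_3: recall = 10/22 = 0.4545
  class_4: recall = 8/22 = 0.3636
Mean = (0.7083 + 0.3529 + 0.6000 + 0.4545 + 0.3636) / 5 = 0.496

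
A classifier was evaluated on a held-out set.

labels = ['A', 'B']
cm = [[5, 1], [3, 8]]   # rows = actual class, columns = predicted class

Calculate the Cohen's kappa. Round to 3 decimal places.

Observed agreement pₒ = trace/N = 13/17 = 0.7647
Expected agreement pₑ = Σ (rowᵢ·colᵢ)/N² = (6·8 + 11·9)/17² = 0.5087
κ = (pₒ − pₑ)/(1 − pₑ) = (0.7647 − 0.5087)/(1 − 0.5087) = 0.521

0.521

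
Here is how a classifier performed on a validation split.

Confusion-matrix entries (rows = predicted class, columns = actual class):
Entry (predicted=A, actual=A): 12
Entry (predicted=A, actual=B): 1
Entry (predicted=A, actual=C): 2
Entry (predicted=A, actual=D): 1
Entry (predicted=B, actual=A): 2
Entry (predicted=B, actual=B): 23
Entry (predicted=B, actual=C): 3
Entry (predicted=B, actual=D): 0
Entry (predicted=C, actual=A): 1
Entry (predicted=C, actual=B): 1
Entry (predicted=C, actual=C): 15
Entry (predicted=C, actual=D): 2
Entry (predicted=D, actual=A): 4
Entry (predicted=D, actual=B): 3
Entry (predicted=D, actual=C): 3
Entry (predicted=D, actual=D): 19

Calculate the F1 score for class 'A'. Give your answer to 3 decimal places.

F1 score = 2·TP/(2·TP+FP+FN).
A: TP=12, FP=1+2+1=4, FN=2+1+4=7 → 24/35 = 0.6857

0.686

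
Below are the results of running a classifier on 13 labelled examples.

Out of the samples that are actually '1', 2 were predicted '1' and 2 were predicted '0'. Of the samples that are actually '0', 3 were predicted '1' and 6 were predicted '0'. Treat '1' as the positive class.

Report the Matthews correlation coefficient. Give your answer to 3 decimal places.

0.158

MCC = (TP·TN − FP·FN) / √((TP+FP)(TP+FN)(TN+FP)(TN+FN))
Numerator = 2·6 − 3·2 = 6
Denominator = √(5·4·9·8) = √1440 = 37.9473
MCC = 6 / 37.9473 = 0.158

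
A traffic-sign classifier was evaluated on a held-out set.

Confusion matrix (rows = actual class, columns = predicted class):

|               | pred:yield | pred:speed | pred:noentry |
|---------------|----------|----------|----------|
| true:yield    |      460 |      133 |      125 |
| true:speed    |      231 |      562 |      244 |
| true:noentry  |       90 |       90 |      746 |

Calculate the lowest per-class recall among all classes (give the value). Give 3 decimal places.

0.542

Per-class recall (TP/(TP+FN)):
  yield: TP=460, FN=133+125=258 → 460/718 = 0.6407
  speed: TP=562, FN=231+244=475 → 562/1037 = 0.5419
  noentry: TP=746, FN=90+90=180 → 746/926 = 0.8056
Lowest is class 'speed' with recall = 0.542.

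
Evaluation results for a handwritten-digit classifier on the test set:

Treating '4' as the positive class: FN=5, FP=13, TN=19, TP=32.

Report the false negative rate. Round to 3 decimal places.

FNR = FN/(FN+TP) = 5/(5+32) = 0.135

0.135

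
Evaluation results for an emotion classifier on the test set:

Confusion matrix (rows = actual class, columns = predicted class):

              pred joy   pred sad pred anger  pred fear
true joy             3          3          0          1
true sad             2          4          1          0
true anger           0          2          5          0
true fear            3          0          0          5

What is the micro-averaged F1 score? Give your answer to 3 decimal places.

0.586

Micro-averaging pools counts across classes: ΣTP=17, ΣFP=12, ΣFN=12.
Micro-F1 score = 2·TP/(2·TP+FP+FN) on pooled counts = 0.586 (equals overall accuracy in single-label multiclass).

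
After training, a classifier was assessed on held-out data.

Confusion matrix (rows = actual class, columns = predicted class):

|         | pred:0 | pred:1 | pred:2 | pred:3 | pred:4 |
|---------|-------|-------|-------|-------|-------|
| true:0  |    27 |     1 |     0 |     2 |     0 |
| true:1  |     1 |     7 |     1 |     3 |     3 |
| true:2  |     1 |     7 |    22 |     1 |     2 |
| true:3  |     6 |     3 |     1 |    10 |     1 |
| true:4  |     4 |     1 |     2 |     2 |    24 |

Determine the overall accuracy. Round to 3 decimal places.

Accuracy = trace / total = (27+7+22+10+24=90) / 132 = 90/132 = 0.682

0.682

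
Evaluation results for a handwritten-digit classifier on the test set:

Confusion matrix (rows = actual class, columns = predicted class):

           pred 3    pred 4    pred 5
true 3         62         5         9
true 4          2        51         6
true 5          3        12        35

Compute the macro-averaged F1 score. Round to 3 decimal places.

Per-class F1 score (2·TP/(2·TP+FP+FN)):
  3: TP=62, FP=2+3=5, FN=5+9=14 → 124/143 = 0.8671
  4: TP=51, FP=5+12=17, FN=2+6=8 → 102/127 = 0.8031
  5: TP=35, FP=9+6=15, FN=3+12=15 → 70/100 = 0.7000
Macro-F1 score = mean = (0.8671 + 0.8031 + 0.7000) / 3 = 0.790

0.790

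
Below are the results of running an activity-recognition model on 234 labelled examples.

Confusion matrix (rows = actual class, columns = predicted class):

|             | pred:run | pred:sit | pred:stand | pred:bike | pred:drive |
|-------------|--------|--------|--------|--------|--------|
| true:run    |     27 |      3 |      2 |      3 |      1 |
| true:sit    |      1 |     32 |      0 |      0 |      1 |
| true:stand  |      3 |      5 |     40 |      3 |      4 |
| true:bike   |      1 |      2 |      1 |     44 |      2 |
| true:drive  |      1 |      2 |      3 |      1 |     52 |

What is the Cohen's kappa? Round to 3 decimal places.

Observed agreement pₒ = trace/N = 195/234 = 0.8333
Expected agreement pₑ = Σ (rowᵢ·colᵢ)/N² = (36·33 + 34·44 + 55·46 + 50·51 + 59·60)/234² = 0.2064
κ = (pₒ − pₑ)/(1 − pₑ) = (0.8333 − 0.2064)/(1 − 0.2064) = 0.790

0.790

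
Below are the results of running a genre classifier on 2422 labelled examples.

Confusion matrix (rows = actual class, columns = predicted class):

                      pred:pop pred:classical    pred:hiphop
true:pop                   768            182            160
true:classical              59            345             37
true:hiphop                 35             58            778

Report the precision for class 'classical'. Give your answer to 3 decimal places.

0.590

Take TP from the diagonal, FP from the rest of the 'classical' prediction marginal, FN from the rest of the 'classical' actual marginal.
precision = TP/(TP+FP).
classical: TP=345, FP=182+58=240 → 345/585 = 0.5897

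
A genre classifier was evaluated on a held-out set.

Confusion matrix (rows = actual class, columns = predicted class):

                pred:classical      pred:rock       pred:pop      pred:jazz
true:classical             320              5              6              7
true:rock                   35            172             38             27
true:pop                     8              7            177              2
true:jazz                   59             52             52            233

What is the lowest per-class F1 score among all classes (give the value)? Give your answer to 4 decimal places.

0.6772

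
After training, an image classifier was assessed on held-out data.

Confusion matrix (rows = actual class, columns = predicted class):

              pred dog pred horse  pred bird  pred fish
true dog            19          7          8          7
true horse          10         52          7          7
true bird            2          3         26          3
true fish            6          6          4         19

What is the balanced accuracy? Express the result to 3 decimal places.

0.614

Balanced accuracy = mean of per-class recall.
  dog: recall = 19/41 = 0.4634
  horse: recall = 52/76 = 0.6842
  bird: recall = 26/34 = 0.7647
  fish: recall = 19/35 = 0.5429
Mean = (0.4634 + 0.6842 + 0.7647 + 0.5429) / 4 = 0.614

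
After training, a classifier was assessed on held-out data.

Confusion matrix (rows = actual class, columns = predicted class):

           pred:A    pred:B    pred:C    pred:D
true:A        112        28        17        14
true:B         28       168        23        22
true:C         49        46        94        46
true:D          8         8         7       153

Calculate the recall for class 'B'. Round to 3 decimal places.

0.697

Take TP from the diagonal, FP from the rest of the 'B' prediction marginal, FN from the rest of the 'B' actual marginal.
recall = TP/(TP+FN).
B: TP=168, FN=28+23+22=73 → 168/241 = 0.6971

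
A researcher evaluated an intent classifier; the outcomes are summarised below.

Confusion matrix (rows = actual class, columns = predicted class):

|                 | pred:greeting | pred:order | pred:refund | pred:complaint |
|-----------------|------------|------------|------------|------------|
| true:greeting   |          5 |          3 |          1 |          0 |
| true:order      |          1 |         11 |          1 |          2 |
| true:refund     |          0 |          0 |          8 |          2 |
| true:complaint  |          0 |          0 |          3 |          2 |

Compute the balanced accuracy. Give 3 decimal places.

Balanced accuracy = mean of per-class recall.
  greeting: recall = 5/9 = 0.5556
  order: recall = 11/15 = 0.7333
  refund: recall = 8/10 = 0.8000
  complaint: recall = 2/5 = 0.4000
Mean = (0.5556 + 0.7333 + 0.8000 + 0.4000) / 4 = 0.622

0.622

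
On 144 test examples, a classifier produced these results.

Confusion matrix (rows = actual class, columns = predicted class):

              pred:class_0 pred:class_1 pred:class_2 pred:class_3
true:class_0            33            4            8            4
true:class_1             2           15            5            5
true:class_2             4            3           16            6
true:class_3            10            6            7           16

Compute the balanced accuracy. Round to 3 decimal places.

Balanced accuracy = mean of per-class recall.
  class_0: recall = 33/49 = 0.6735
  class_1: recall = 15/27 = 0.5556
  class_2: recall = 16/29 = 0.5517
  class_3: recall = 16/39 = 0.4103
Mean = (0.6735 + 0.5556 + 0.5517 + 0.4103) / 4 = 0.548

0.548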